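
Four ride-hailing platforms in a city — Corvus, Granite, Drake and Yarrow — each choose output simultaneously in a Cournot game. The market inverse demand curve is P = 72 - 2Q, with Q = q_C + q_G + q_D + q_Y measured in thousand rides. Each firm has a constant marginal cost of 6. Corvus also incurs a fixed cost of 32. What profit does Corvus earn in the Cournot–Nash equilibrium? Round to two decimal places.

55.12

A representative firm's profit is π_i = q_i(72 - 2Q) - 6q_i.
Setting ∂π_i/∂q_i = 0 with rivals' quantities fixed: 66 - 4q_i - 2·Σ_{j≠i} q_j = 0.
By symmetry each firm produces the same amount; substituting Σ_{j≠i} q_j = 3q_i yields q_i = 66/10 = 33/5.
Price P = 72 - 2·(132/5) = 96/5.
Corvus's profit: (96/5 - 6)·(33/5) - 32 = 1378/25.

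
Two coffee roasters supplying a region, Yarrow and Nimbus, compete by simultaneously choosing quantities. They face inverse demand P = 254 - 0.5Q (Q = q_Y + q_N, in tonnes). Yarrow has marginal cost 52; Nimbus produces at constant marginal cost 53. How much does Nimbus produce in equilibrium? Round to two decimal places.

Yarrow's profit: π_Y = (254 - 0.5Q)q_Y - (52q_Y). Setting ∂π_Y/∂q_Y = 0: 202 - q_Y - (1/2)(q_N) = 0.
Nimbus's profit: π_N = (254 - 0.5Q)q_N - (53q_N). Setting ∂π_N/∂q_N = 0: 201 - q_N - (1/2)(q_Y) = 0.
Best responses: q_Y = (202 - (1/2)q_N), q_N = (201 - (1/2)q_Y).
Solving the pair: q_Y = 406/3, q_N = 400/3.

133.33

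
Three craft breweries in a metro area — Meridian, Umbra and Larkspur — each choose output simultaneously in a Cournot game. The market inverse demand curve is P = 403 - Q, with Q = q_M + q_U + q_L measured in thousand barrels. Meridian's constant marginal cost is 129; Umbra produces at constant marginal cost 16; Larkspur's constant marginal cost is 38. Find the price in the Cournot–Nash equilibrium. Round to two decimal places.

Meridian's profit: π_M = (403 - Q)q_M - (129q_M). Setting ∂π_M/∂q_M = 0: 274 - 2q_M - (q_U + q_L) = 0.
Umbra's first-order condition: 387 - 2q_U - (q_M + q_L) = 0.
Larkspur's profit: π_L = (403 - Q)q_L - (38q_L). Setting ∂π_L/∂q_L = 0: 365 - 2q_L - (q_M + q_U) = 0.
Adding the 3 conditions: 1026 − 2Q − 2Q = 0, i.e. Q = 513/2.
Back-substituting: q_M = (274 − 513/2) = 35/2, q_U = (387 − 513/2) = 261/2, q_L = (365 − 513/2) = 217/2.
Total output Q = 513/2, so price P = 403 - 513/2 = 293/2.

146.50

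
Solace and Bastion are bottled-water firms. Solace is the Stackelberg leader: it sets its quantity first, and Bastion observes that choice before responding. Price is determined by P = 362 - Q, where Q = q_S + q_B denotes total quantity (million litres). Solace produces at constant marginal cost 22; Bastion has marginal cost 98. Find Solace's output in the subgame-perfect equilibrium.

The follower Bastion best-responds to any q_S: π_B = (362 - Q)q_B - 98q_B.
Follower FOC: 264 - q_S - 2q_B = 0, so q_B(q_S) = (264 - q_S)/2.
The leader anticipates this reaction. Substituting into P = 362 - Q gives P = 230 - (1/2)q_S, so π_S = (230 - (1/2)q_S)q_S - 22q_S.
The leader's first-order condition 208 - q_S = 0 yields q_S = 208.
Then q_B = (264 - 208)/2 = 28.

208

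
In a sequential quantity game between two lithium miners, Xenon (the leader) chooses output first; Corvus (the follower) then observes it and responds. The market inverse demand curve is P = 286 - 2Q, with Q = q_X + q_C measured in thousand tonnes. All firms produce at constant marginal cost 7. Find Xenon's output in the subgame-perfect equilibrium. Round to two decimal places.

The follower Corvus best-responds to any q_X: π_C = (286 - 2Q)q_C - 7q_C.
∂π_C/∂q_C = 279 - 2q_X - 4q_C = 0 gives the reaction function q_C = (279 - 2q_X)/4.
Xenon substitutes q_C(q_X) into its own profit: π_X = q_X(286 - 2q_X - (279 - 2q_X)/2) - 7q_X = (293/2 - q_X)q_X - 7q_X.
The leader's first-order condition 279/2 - 2q_X = 0 yields q_X = 279/4.
Then q_C = (279 - 2·(279/4))/4 = 279/8.

69.75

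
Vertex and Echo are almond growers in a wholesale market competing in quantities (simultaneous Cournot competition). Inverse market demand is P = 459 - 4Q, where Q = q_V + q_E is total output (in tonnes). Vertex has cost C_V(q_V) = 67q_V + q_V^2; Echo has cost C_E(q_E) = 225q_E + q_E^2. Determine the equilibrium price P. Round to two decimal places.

280.14

Vertex's profit: π_V = (459 - 4Q)q_V - (67q_V + q_V²). Setting ∂π_V/∂q_V = 0: 392 - 10q_V - 4(q_E) = 0.
Echo's profit: π_E = (459 - 4Q)q_E - (225q_E + q_E²). Setting ∂π_E/∂q_E = 0: 234 - 10q_E - 4(q_V) = 0.
So q_V = (392 - 4q_E)/10 and q_E = (234 - 4q_V)/10.
Substituting one into the other gives q_V = 746/21 and q_E = 193/21.
Total output Q = 313/7, so price P = 459 - 4·(313/7) = 1961/7.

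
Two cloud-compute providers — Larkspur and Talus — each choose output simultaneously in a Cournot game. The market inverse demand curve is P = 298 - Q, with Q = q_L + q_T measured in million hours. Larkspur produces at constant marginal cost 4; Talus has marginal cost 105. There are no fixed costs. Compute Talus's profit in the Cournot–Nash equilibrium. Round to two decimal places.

940.44

Larkspur's profit: π_L = (298 - Q)q_L - (4q_L). Setting ∂π_L/∂q_L = 0: 294 - 2q_L - (q_T) = 0.
Talus's first-order condition: 193 - 2q_T - (q_L) = 0.
Rearranging gives the reaction functions q_L = (294 - q_T)/2 and q_T = (193 - q_L)/2.
Solving the pair: q_L = 395/3, q_T = 92/3.
Price P = 298 - 487/3 = 407/3.
Talus's profit: (407/3 - 105)·(92/3) = 940.4444.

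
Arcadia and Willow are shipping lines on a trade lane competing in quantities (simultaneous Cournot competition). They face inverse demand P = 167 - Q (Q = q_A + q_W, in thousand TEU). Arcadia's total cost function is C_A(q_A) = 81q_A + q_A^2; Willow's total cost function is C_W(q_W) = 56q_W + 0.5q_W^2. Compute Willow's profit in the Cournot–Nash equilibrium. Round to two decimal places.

Arcadia's profit: π_A = (167 - Q)q_A - (81q_A + q_A²). Setting ∂π_A/∂q_A = 0: 86 - 4q_A - (q_W) = 0.
Willow's profit: π_W = (167 - Q)q_W - (56q_W + (1/2)q_W²). Setting ∂π_W/∂q_W = 0: 111 - 3q_W - (q_A) = 0.
Best responses: q_A = (86 - q_W)/4, q_W = (111 - q_A)/3.
Solving the pair: q_A = 147/11, q_W = 358/11.
Price P = 167 - 505/11 = 1332/11.
Willow's profit: (1332/11)·(358/11) - 56·(358/11) - (1/2)(358/11)² = 1588.8099.

1588.81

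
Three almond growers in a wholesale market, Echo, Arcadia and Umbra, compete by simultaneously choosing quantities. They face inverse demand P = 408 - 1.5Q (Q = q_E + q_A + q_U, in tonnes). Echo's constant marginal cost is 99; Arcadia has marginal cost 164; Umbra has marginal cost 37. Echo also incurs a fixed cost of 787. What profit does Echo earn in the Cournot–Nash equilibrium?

3269

Echo's profit: π_E = (408 - 1.5Q)q_E - (99q_E). Setting ∂π_E/∂q_E = 0: 309 - 3q_E - (3/2)(q_A + q_U) = 0.
Arcadia's profit: π_A = (408 - 1.5Q)q_A - (164q_A). Setting ∂π_A/∂q_A = 0: 244 - 3q_A - (3/2)(q_E + q_U) = 0.
Umbra's first-order condition: 371 - 3q_U - (3/2)(q_E + q_A) = 0.
Summing all 3 equations gives 924 − 6Q = 0, hence Q = 154.
Back-substituting: q_E = (309 − 231)/(3/2) = 52, q_A = (244 − 231)/(3/2) = 26/3, q_U = (371 − 231)/(3/2) = 280/3.
Price P = 408 - (3/2)·154 = 177.
Echo's profit: (177 - 99)·52 - 787 = 3269.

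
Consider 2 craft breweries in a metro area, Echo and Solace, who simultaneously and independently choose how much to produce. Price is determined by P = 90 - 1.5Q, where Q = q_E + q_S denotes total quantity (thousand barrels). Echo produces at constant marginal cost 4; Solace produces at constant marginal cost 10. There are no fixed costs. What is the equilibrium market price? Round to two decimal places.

Echo's profit: π_E = (90 - 1.5Q)q_E - (4q_E). Setting ∂π_E/∂q_E = 0: 86 - 3q_E - (3/2)(q_S) = 0.
Solace's first-order condition: 80 - 3q_S - (3/2)(q_E) = 0.
Best responses: q_E = (86 - (3/2)q_S)/3, q_S = (80 - (3/2)q_E)/3.
Solving the pair: q_E = 184/9, q_S = 148/9.
Total output Q = 332/9, so price P = 90 - (3/2)·(332/9) = 104/3.

34.67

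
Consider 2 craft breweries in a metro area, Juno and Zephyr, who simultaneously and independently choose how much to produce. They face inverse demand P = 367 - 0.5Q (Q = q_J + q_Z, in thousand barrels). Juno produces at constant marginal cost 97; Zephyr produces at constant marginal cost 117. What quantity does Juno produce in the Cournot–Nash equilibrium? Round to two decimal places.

Juno's profit: π_J = (367 - 0.5Q)q_J - (97q_J). Setting ∂π_J/∂q_J = 0: 270 - q_J - (1/2)(q_Z) = 0.
Zephyr's first-order condition: 250 - q_Z - (1/2)(q_J) = 0.
So q_J = (270 - (1/2)q_Z) and q_Z = (250 - (1/2)q_J).
Substituting one into the other gives q_J = 580/3 and q_Z = 460/3.

193.33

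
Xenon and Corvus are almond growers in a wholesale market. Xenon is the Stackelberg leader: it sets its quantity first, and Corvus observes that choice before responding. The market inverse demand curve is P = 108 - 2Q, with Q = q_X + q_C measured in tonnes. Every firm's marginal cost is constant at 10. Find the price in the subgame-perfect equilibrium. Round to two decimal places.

The follower Corvus best-responds to any q_X: π_C = (108 - 2Q)q_C - 10q_C.
∂π_C/∂q_C = 98 - 2q_X - 4q_C = 0 gives the reaction function q_C = (98 - 2q_X)/4.
Xenon substitutes q_C(q_X) into its own profit: π_X = q_X(108 - 2q_X - (98 - 2q_X)/2) - 10q_X = (59 - q_X)q_X - 10q_X.
Leader FOC: 49 - 2q_X = 0, so q_X = 49/2.
Then q_C = (98 - 2·(49/2))/4 = 49/4.
Total output Q = 147/4, so price P = 108 - 2·(147/4) = 69/2.

34.50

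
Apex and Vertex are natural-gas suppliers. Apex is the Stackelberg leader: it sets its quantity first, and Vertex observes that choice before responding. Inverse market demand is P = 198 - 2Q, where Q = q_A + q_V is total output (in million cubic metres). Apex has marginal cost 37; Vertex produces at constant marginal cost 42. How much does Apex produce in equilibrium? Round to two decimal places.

41.50

The follower Vertex best-responds to any q_A: π_V = (198 - 2Q)q_V - 42q_V.
∂π_V/∂q_V = 156 - 2q_A - 4q_V = 0 gives the reaction function q_V = (156 - 2q_A)/4.
Apex substitutes q_V(q_A) into its own profit: π_A = q_A(198 - 2q_A - (156 - 2q_A)/2) - 37q_A = (120 - q_A)q_A - 37q_A.
Maximising: ∂π_A/∂q_A = 83 - 2q_A = 0, giving q_A = 83/2.
Then q_V = (156 - 2·(83/2))/4 = 73/4.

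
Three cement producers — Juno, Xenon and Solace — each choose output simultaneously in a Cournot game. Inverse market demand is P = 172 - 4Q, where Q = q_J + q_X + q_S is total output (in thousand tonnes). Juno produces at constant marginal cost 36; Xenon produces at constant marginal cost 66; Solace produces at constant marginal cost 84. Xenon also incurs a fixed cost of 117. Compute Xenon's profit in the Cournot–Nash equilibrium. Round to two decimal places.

Juno's profit: π_J = (172 - 4Q)q_J - (36q_J). Setting ∂π_J/∂q_J = 0: 136 - 8q_J - 4(q_X + q_S) = 0.
Xenon's first-order condition: 106 - 8q_X - 4(q_J + q_S) = 0.
Solace's first-order condition: 88 - 8q_S - 4(q_J + q_X) = 0.
Adding the 3 conditions: 330 − 8Q − 8Q = 0, i.e. Q = 165/8.
Back-substituting: q_J = (136 − 165/2)/4 = 107/8, q_X = (106 − 165/2)/4 = 47/8, q_S = (88 − 165/2)/4 = 11/8.
Price P = 172 - 4·(165/8) = 179/2.
Xenon's profit: (179/2 - 66)·(47/8) - 117 = 337/16.

21.06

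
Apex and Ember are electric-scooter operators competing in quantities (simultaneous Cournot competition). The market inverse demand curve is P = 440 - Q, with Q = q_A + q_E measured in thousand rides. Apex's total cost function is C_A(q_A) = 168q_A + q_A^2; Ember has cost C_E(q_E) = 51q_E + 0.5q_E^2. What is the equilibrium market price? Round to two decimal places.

Apex's profit: π_A = (440 - Q)q_A - (168q_A + q_A²). Setting ∂π_A/∂q_A = 0: 272 - 4q_A - (q_E) = 0.
Ember's profit: π_E = (440 - Q)q_E - (51q_E + (1/2)q_E²). Setting ∂π_E/∂q_E = 0: 389 - 3q_E - (q_A) = 0.
Best responses: q_A = (272 - q_E)/4, q_E = (389 - q_A)/3.
Substituting one into the other gives q_A = 427/11 and q_E = 1284/11.
Total output Q = 1711/11, so price P = 440 - 1711/11 = 284.4545.

284.45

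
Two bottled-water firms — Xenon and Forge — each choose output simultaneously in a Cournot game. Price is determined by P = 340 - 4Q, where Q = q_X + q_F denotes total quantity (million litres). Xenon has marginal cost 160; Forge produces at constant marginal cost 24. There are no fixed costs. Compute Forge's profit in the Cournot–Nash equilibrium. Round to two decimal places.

5675.11

Xenon's profit: π_X = (340 - 4Q)q_X - (160q_X). Setting ∂π_X/∂q_X = 0: 180 - 8q_X - 4(q_F) = 0.
Forge's profit: π_F = (340 - 4Q)q_F - (24q_F). Setting ∂π_F/∂q_F = 0: 316 - 8q_F - 4(q_X) = 0.
So q_X = (180 - 4q_F)/8 and q_F = (316 - 4q_X)/8.
Solving the pair: q_X = 11/3, q_F = 113/3.
Price P = 340 - 4·(124/3) = 524/3.
Forge's profit: (524/3 - 24)·(113/3) = 5675.1111.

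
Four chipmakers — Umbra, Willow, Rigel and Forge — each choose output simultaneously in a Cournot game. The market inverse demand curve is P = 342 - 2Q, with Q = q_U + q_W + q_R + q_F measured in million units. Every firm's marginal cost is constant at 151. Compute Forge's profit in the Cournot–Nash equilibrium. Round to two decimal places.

A representative firm's profit is π_i = q_i(342 - 2Q) - 151q_i.
Setting ∂π_i/∂q_i = 0 with rivals' quantities fixed: 191 - 4q_i - 2·Σ_{j≠i} q_j = 0.
With identical firms every q_j equals q_i, so Σ_{j≠i} q_j = 3q_i and 191 = 10q_i, giving q_i = 191/10.
Price P = 342 - 2·(382/5) = 946/5.
Forge's profit: (946/5 - 151)·(191/10) = 729.6200.

729.62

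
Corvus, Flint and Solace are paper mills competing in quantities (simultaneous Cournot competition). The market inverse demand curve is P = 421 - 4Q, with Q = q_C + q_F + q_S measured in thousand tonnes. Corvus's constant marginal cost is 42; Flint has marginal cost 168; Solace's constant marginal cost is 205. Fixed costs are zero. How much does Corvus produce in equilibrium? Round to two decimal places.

41.75

Corvus's profit: π_C = (421 - 4Q)q_C - (42q_C). Setting ∂π_C/∂q_C = 0: 379 - 8q_C - 4(q_F + q_S) = 0.
Flint's profit: π_F = (421 - 4Q)q_F - (168q_F). Setting ∂π_F/∂q_F = 0: 253 - 8q_F - 4(q_C + q_S) = 0.
Solace's profit: π_S = (421 - 4Q)q_S - (205q_S). Setting ∂π_S/∂q_S = 0: 216 - 8q_S - 4(q_C + q_F) = 0.
Summing all 3 equations gives 848 − 16Q = 0, hence Q = 53.
Back-substituting: q_C = (379 − 212)/4 = 167/4, q_F = (253 − 212)/4 = 41/4, q_S = (216 − 212)/4 = 1.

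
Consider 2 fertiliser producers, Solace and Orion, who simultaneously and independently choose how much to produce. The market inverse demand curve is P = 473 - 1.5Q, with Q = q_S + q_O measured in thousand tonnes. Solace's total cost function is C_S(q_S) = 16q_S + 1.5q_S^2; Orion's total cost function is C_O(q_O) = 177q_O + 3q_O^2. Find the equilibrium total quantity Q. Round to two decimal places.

91.97

Solace's profit: π_S = (473 - 1.5Q)q_S - (16q_S + (3/2)q_S²). Setting ∂π_S/∂q_S = 0: 457 - 6q_S - (3/2)(q_O) = 0.
Orion's first-order condition: 296 - 9q_O - (3/2)(q_S) = 0.
Best responses: q_S = (457 - (3/2)q_O)/6, q_O = (296 - (3/2)q_S)/9.
Substituting one into the other gives q_S = 70.8986 and q_O = 1454/69.
Total output Q = 70.8986 + 1454/69 = 91.9710.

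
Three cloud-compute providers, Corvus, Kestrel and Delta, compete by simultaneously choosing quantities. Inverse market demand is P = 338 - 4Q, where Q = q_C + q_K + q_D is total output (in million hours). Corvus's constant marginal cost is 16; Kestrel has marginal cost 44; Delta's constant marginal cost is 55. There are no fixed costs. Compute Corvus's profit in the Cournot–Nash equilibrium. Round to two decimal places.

Corvus's profit: π_C = (338 - 4Q)q_C - (16q_C). Setting ∂π_C/∂q_C = 0: 322 - 8q_C - 4(q_K + q_D) = 0.
Kestrel's profit: π_K = (338 - 4Q)q_K - (44q_K). Setting ∂π_K/∂q_K = 0: 294 - 8q_K - 4(q_C + q_D) = 0.
Delta's profit: π_D = (338 - 4Q)q_D - (55q_D). Setting ∂π_D/∂q_D = 0: 283 - 8q_D - 4(q_C + q_K) = 0.
Adding the 3 first-order conditions: 899 − 16Q = 0, so Q = 899/16.
Back-substituting: q_C = (322 − 899/4)/4 = 389/16, q_K = (294 − 899/4)/4 = 277/16, q_D = (283 − 899/4)/4 = 233/16.
Price P = 338 - 4·(899/16) = 453/4.
Corvus's profit: (453/4 - 16)·(389/16) = 2364.3906.

2364.39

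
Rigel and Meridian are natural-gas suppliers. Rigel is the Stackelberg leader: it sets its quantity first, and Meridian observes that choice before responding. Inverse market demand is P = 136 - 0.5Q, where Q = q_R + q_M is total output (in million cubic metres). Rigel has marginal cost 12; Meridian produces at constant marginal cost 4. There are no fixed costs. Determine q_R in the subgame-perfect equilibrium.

116

The follower Meridian best-responds to any q_R: π_M = (136 - 0.5Q)q_M - 4q_M.
Follower FOC: 132 - (1/2)q_R - q_M = 0, so q_M(q_R) = (132 - (1/2)q_R).
Rigel substitutes q_M(q_R) into its own profit: π_R = q_R(136 - (1/2)q_R - (132 - (1/2)q_R)/2) - 12q_R = (70 - (1/4)q_R)q_R - 12q_R.
Leader FOC: 58 - (1/2)q_R = 0, so q_R = 116.
Then q_M = (132 - (1/2)·116) = 74.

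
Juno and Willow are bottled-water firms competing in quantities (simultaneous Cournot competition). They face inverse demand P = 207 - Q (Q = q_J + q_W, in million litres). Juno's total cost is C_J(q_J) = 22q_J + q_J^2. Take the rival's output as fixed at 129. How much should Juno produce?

With the rival's output fixed at 129, Juno's profit is π_J = (207 - 129 - q_J)q_J - (22q_J + q_J²) = (78 - q_J)q_J - (22q_J + q_J²).
∂π_J/∂q_J = 56 - 4q_J = 0, so q_J = 14.

14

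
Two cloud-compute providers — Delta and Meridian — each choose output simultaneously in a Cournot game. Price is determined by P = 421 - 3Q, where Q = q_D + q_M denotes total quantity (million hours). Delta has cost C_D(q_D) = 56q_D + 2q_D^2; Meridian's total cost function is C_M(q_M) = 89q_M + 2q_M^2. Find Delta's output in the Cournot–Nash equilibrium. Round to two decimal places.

29.16

Delta's profit: π_D = (421 - 3Q)q_D - (56q_D + 2q_D²). Setting ∂π_D/∂q_D = 0: 365 - 10q_D - 3(q_M) = 0.
Meridian's profit: π_M = (421 - 3Q)q_M - (89q_M + 2q_M²). Setting ∂π_M/∂q_M = 0: 332 - 10q_M - 3(q_D) = 0.
Rearranging gives the reaction functions q_D = (365 - 3q_M)/10 and q_M = (332 - 3q_D)/10.
Solving the pair: q_D = 29.1648, q_M = 24.4505.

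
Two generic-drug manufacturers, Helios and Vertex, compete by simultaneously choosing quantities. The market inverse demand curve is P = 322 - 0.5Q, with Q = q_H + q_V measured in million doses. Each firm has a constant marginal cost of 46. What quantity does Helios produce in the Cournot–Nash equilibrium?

184

Each firm earns π_i = (322 - 0.5Q)q_i - 46q_i.
First-order condition (treating rivals' output as given): 276 - q_i - (1/2)q_j = 0.
By symmetry each firm produces the same amount; substituting q_j = q_i yields q_i = 276/(3/2) = 184.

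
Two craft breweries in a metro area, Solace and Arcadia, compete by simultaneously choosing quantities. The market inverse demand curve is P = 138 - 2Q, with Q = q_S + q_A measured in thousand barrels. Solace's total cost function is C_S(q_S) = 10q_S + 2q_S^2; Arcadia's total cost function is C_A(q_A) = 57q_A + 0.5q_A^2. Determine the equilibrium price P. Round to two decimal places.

89.67

Solace's profit: π_S = (138 - 2Q)q_S - (10q_S + 2q_S²). Setting ∂π_S/∂q_S = 0: 128 - 8q_S - 2(q_A) = 0.
Arcadia's profit: π_A = (138 - 2Q)q_A - (57q_A + (1/2)q_A²). Setting ∂π_A/∂q_A = 0: 81 - 5q_A - 2(q_S) = 0.
So q_S = (128 - 2q_A)/8 and q_A = (81 - 2q_S)/5.
Substituting one into the other gives q_S = 239/18 and q_A = 98/9.
Total output Q = 145/6, so price P = 138 - 2·(145/6) = 269/3.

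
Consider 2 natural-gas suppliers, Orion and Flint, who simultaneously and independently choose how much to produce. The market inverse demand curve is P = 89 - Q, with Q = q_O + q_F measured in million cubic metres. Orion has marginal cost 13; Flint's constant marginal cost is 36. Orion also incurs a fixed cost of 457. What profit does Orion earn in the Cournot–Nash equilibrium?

632

Orion's profit: π_O = (89 - Q)q_O - (13q_O). Setting ∂π_O/∂q_O = 0: 76 - 2q_O - (q_F) = 0.
Flint's profit: π_F = (89 - Q)q_F - (36q_F). Setting ∂π_F/∂q_F = 0: 53 - 2q_F - (q_O) = 0.
So q_O = (76 - q_F)/2 and q_F = (53 - q_O)/2.
Substituting one into the other gives q_O = 33 and q_F = 10.
Price P = 89 - 43 = 46.
Orion's profit: (46 - 13)·33 - 457 = 632.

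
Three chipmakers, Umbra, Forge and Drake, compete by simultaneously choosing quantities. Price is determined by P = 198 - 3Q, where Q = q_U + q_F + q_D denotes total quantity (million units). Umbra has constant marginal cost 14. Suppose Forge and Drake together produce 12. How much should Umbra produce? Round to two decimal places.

With rivals' combined output fixed at 12, Umbra's profit is π_U = (198 - 3·12 - 3q_U)q_U - (14q_U) = (162 - 3q_U)q_U - (14q_U).
∂π_U/∂q_U = 148 - 6q_U = 0, so q_U = 74/3.

24.67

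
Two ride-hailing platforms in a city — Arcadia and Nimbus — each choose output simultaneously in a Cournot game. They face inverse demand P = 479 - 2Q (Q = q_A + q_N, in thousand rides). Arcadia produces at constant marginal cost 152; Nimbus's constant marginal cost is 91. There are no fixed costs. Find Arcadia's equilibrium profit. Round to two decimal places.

Arcadia's profit: π_A = (479 - 2Q)q_A - (152q_A). Setting ∂π_A/∂q_A = 0: 327 - 4q_A - 2(q_N) = 0.
Nimbus's profit: π_N = (479 - 2Q)q_N - (91q_N). Setting ∂π_N/∂q_N = 0: 388 - 4q_N - 2(q_A) = 0.
So q_A = (327 - 2q_N)/4 and q_N = (388 - 2q_A)/4.
Substituting one into the other gives q_A = 133/3 and q_N = 449/6.
Price P = 479 - 2·(715/6) = 722/3.
Arcadia's profit: (722/3 - 152)·(133/3) = 3930.8889.

3930.89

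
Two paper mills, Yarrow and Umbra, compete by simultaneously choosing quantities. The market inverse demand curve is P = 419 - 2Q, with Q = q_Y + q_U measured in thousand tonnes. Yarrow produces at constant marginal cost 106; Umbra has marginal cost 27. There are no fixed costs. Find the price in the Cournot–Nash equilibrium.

Yarrow's profit: π_Y = (419 - 2Q)q_Y - (106q_Y). Setting ∂π_Y/∂q_Y = 0: 313 - 4q_Y - 2(q_U) = 0.
Umbra's first-order condition: 392 - 4q_U - 2(q_Y) = 0.
Rearranging gives the reaction functions q_Y = (313 - 2q_U)/4 and q_U = (392 - 2q_Y)/4.
Solving the pair: q_Y = 39, q_U = 157/2.
Total output Q = 235/2, so price P = 419 - 2·(235/2) = 184.

184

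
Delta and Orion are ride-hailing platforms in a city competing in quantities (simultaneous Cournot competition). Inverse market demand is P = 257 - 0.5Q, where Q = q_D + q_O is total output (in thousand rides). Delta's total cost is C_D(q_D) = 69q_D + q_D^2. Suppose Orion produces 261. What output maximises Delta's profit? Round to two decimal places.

19.17

With the rival's output fixed at 261, Delta's profit is π_D = (257 - (1/2)·261 - (1/2)q_D)q_D - (69q_D + q_D²) = (253/2 - (1/2)q_D)q_D - (69q_D + q_D²).
∂π_D/∂q_D = 115/2 - 3q_D = 0, so q_D = 115/6.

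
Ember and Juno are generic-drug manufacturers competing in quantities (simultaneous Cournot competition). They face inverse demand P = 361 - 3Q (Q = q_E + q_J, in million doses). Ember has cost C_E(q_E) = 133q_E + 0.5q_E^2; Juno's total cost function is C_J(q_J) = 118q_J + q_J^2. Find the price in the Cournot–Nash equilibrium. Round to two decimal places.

226.19

Ember's profit: π_E = (361 - 3Q)q_E - (133q_E + (1/2)q_E²). Setting ∂π_E/∂q_E = 0: 228 - 7q_E - 3(q_J) = 0.
Juno's first-order condition: 243 - 8q_J - 3(q_E) = 0.
So q_E = (228 - 3q_J)/7 and q_J = (243 - 3q_E)/8.
Substituting one into the other gives q_E = 1095/47 and q_J = 1017/47.
Total output Q = 44.9362, so price P = 361 - 3·44.9362 = 226.1915.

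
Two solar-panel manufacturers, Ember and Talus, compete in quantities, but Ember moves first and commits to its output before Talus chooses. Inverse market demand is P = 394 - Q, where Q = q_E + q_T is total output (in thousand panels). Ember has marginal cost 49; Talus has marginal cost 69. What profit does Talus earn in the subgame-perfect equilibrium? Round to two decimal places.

The follower Talus best-responds to any q_E: π_T = (394 - Q)q_T - 69q_T.
Setting the follower's marginal profit to zero, 325 - q_E - 2q_T = 0, i.e. q_T = (325 - q_E)/2.
Ember substitutes q_T(q_E) into its own profit: π_E = q_E(394 - q_E - (325 - q_E)/2) - 49q_E = (463/2 - (1/2)q_E)q_E - 49q_E.
Leader FOC: 365/2 - q_E = 0, so q_E = 365/2.
Then q_T = (325 - 365/2)/2 = 285/4.
Price P = 394 - 1015/4 = 561/4.
Talus's profit: (561/4 - 69)·(285/4) = 5076.5625.

5076.56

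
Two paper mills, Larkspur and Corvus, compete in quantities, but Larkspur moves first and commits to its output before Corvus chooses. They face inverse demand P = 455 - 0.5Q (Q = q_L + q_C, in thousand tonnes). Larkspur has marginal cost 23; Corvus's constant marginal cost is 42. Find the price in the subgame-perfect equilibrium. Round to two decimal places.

135.75

The follower Corvus best-responds to any q_L: π_C = (455 - 0.5Q)q_C - 42q_C.
∂π_C/∂q_C = 413 - (1/2)q_L - q_C = 0 gives the reaction function q_C = (413 - (1/2)q_L).
The leader anticipates this reaction. Substituting into P = 455 - 0.5Q gives P = 497/2 - (1/4)q_L, so π_L = (497/2 - (1/4)q_L)q_L - 23q_L.
Maximising: ∂π_L/∂q_L = 451/2 - (1/2)q_L = 0, giving q_L = 451.
Then q_C = (413 - (1/2)·451) = 375/2.
Total output Q = 1277/2, so price P = 455 - (1/2)·(1277/2) = 543/4.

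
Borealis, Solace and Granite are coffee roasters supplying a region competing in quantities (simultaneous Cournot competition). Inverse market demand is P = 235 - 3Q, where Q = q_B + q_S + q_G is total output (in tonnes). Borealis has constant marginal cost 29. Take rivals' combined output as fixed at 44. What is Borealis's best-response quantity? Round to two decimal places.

12.33

With rivals' combined output fixed at 44, Borealis's profit is π_B = (235 - 3·44 - 3q_B)q_B - (29q_B) = (103 - 3q_B)q_B - (29q_B).
∂π_B/∂q_B = 74 - 6q_B = 0, so q_B = 37/3.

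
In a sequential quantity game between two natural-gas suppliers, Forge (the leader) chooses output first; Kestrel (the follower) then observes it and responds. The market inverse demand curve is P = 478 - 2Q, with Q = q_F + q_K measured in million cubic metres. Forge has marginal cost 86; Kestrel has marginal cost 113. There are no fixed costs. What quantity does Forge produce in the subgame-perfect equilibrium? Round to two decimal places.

Solve by backward induction. Given q_F, the follower Kestrel maximises π_K = (478 - 2q_F - 2q_K)q_K - 113q_K.
Setting the follower's marginal profit to zero, 365 - 2q_F - 4q_K = 0, i.e. q_K = (365 - 2q_F)/4.
The leader anticipates this reaction. Substituting into P = 478 - 2Q gives P = 591/2 - q_F, so π_F = (591/2 - q_F)q_F - 86q_F.
Leader FOC: 419/2 - 2q_F = 0, so q_F = 419/4.
Then q_K = (365 - 2·(419/4))/4 = 311/8.

104.75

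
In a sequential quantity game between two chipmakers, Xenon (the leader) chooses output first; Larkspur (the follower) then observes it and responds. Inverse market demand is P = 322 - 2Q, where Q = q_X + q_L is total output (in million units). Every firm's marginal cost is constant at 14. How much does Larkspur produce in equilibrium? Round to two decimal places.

The follower Larkspur best-responds to any q_X: π_L = (322 - 2Q)q_L - 14q_L.
∂π_L/∂q_L = 308 - 2q_X - 4q_L = 0 gives the reaction function q_L = (308 - 2q_X)/4.
The leader anticipates this reaction. Substituting into P = 322 - 2Q gives P = 168 - q_X, so π_X = (168 - q_X)q_X - 14q_X.
The leader's first-order condition 154 - 2q_X = 0 yields q_X = 77.
Then q_L = (308 - 2·77)/4 = 77/2.

38.50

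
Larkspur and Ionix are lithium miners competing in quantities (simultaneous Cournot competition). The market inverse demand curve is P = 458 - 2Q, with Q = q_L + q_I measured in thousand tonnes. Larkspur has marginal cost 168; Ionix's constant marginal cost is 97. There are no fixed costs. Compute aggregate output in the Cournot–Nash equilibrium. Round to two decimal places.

108.50

Larkspur's profit: π_L = (458 - 2Q)q_L - (168q_L). Setting ∂π_L/∂q_L = 0: 290 - 4q_L - 2(q_I) = 0.
Ionix's profit: π_I = (458 - 2Q)q_I - (97q_I). Setting ∂π_I/∂q_I = 0: 361 - 4q_I - 2(q_L) = 0.
Rearranging gives the reaction functions q_L = (290 - 2q_I)/4 and q_I = (361 - 2q_L)/4.
Substituting one into the other gives q_L = 73/2 and q_I = 72.
Total output Q = 73/2 + 72 = 217/2.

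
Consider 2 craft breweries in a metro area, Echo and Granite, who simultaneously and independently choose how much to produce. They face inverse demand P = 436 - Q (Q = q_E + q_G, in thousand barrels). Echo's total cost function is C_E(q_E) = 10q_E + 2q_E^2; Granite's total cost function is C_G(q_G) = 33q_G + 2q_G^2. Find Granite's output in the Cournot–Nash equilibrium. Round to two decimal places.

Echo's profit: π_E = (436 - Q)q_E - (10q_E + 2q_E²). Setting ∂π_E/∂q_E = 0: 426 - 6q_E - (q_G) = 0.
Granite's profit: π_G = (436 - Q)q_G - (33q_G + 2q_G²). Setting ∂π_G/∂q_G = 0: 403 - 6q_G - (q_E) = 0.
Rearranging gives the reaction functions q_E = (426 - q_G)/6 and q_G = (403 - q_E)/6.
Substituting one into the other gives q_E = 61.5143 and q_G = 1992/35.

56.91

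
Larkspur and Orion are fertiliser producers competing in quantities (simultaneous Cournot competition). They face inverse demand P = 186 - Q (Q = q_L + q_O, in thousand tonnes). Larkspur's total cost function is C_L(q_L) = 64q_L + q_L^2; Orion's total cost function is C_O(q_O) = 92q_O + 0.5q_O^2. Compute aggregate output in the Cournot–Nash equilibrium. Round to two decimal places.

47.82

Larkspur's profit: π_L = (186 - Q)q_L - (64q_L + q_L²). Setting ∂π_L/∂q_L = 0: 122 - 4q_L - (q_O) = 0.
Orion's profit: π_O = (186 - Q)q_O - (92q_O + (1/2)q_O²). Setting ∂π_O/∂q_O = 0: 94 - 3q_O - (q_L) = 0.
Best responses: q_L = (122 - q_O)/4, q_O = (94 - q_L)/3.
Solving the pair: q_L = 272/11, q_O = 254/11.
Total output Q = 272/11 + 254/11 = 526/11.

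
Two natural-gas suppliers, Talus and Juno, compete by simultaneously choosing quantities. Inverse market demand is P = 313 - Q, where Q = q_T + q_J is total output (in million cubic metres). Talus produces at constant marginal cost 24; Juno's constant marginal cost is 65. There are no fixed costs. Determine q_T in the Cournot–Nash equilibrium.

Talus's profit: π_T = (313 - Q)q_T - (24q_T). Setting ∂π_T/∂q_T = 0: 289 - 2q_T - (q_J) = 0.
Juno's profit: π_J = (313 - Q)q_J - (65q_J). Setting ∂π_J/∂q_J = 0: 248 - 2q_J - (q_T) = 0.
Best responses: q_T = (289 - q_J)/2, q_J = (248 - q_T)/2.
Solving the pair: q_T = 110, q_J = 69.

110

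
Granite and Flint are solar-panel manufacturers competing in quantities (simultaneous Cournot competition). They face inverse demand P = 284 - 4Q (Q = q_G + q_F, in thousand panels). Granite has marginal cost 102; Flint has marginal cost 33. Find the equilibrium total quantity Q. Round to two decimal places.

36.08

Granite's profit: π_G = (284 - 4Q)q_G - (102q_G). Setting ∂π_G/∂q_G = 0: 182 - 8q_G - 4(q_F) = 0.
Flint's first-order condition: 251 - 8q_F - 4(q_G) = 0.
Best responses: q_G = (182 - 4q_F)/8, q_F = (251 - 4q_G)/8.
Substituting one into the other gives q_G = 113/12 and q_F = 80/3.
Total output Q = 113/12 + 80/3 = 433/12.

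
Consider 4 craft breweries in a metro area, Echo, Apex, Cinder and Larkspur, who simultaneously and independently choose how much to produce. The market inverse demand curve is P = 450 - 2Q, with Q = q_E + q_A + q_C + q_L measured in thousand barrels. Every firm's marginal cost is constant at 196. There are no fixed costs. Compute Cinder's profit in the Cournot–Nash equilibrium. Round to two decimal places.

Each firm earns π_i = (450 - 2Q)q_i - 196q_i.
Setting ∂π_i/∂q_i = 0 with rivals' quantities fixed: 254 - 4q_i - 2·Σ_{j≠i} q_j = 0.
With identical firms every q_j equals q_i, so Σ_{j≠i} q_j = 3q_i and 254 = 10q_i, giving q_i = 127/5.
Price P = 450 - 2·(508/5) = 1234/5.
Cinder's profit: (1234/5 - 196)·(127/5) = 1290.3200.

1290.32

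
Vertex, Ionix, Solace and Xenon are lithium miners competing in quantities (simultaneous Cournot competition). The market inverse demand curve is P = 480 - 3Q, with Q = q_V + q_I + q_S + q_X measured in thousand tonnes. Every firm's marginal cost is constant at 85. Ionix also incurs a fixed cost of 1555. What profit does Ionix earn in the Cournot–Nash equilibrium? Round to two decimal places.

525.33

Each firm earns π_i = (480 - 3Q)q_i - 85q_i.
Setting ∂π_i/∂q_i = 0 with rivals' quantities fixed: 395 - 6q_i - 3·Σ_{j≠i} q_j = 0.
By symmetry each firm produces the same amount; substituting Σ_{j≠i} q_j = 3q_i yields q_i = 395/15 = 79/3.
Price P = 480 - 3·(316/3) = 164.
Ionix's profit: (164 - 85)·(79/3) - 1555 = 1576/3.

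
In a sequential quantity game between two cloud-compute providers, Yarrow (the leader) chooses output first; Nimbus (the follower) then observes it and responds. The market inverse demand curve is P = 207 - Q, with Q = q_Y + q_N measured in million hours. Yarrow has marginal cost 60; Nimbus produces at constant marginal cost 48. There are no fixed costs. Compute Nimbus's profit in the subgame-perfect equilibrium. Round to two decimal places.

2093.06

The follower Nimbus best-responds to any q_Y: π_N = (207 - Q)q_N - 48q_N.
∂π_N/∂q_N = 159 - q_Y - 2q_N = 0 gives the reaction function q_N = (159 - q_Y)/2.
The leader anticipates this reaction. Substituting into P = 207 - Q gives P = 255/2 - (1/2)q_Y, so π_Y = (255/2 - (1/2)q_Y)q_Y - 60q_Y.
Leader FOC: 135/2 - q_Y = 0, so q_Y = 135/2.
Then q_N = (159 - 135/2)/2 = 183/4.
Price P = 207 - 453/4 = 375/4.
Nimbus's profit: (375/4 - 48)·(183/4) = 2093.0625.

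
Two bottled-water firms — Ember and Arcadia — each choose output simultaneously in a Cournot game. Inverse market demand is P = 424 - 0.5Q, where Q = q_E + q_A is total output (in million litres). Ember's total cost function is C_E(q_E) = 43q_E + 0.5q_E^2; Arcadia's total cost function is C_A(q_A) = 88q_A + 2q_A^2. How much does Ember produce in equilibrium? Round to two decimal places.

Ember's profit: π_E = (424 - 0.5Q)q_E - (43q_E + (1/2)q_E²). Setting ∂π_E/∂q_E = 0: 381 - 2q_E - (1/2)(q_A) = 0.
Arcadia's profit: π_A = (424 - 0.5Q)q_A - (88q_A + 2q_A²). Setting ∂π_A/∂q_A = 0: 336 - 5q_A - (1/2)(q_E) = 0.
So q_E = (381 - (1/2)q_A)/2 and q_A = (336 - (1/2)q_E)/5.
Solving the pair: q_E = 178.1538, q_A = 642/13.

178.15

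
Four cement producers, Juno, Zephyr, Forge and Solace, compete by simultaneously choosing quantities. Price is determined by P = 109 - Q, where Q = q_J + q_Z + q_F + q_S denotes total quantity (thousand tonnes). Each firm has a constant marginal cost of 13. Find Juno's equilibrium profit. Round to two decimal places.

Each firm earns π_i = (109 - Q)q_i - 13q_i.
First-order condition (treating rivals' output as given): 96 - 2q_i - Σ_{j≠i} q_j = 0.
With identical firms every q_j equals q_i, so Σ_{j≠i} q_j = 3q_i and 96 = 5q_i, giving q_i = 96/5.
Price P = 109 - 384/5 = 161/5.
Juno's profit: (161/5 - 13)·(96/5) = 368.6400.

368.64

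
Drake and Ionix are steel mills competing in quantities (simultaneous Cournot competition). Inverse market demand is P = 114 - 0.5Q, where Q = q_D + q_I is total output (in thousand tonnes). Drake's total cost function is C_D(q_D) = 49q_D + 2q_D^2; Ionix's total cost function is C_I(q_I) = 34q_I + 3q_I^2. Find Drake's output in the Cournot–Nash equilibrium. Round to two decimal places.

Drake's profit: π_D = (114 - 0.5Q)q_D - (49q_D + 2q_D²). Setting ∂π_D/∂q_D = 0: 65 - 5q_D - (1/2)(q_I) = 0.
Ionix's profit: π_I = (114 - 0.5Q)q_I - (34q_I + 3q_I²). Setting ∂π_I/∂q_I = 0: 80 - 7q_I - (1/2)(q_D) = 0.
So q_D = (65 - (1/2)q_I)/5 and q_I = (80 - (1/2)q_D)/7.
Substituting one into the other gives q_D = 1660/139 and q_I = 1470/139.

11.94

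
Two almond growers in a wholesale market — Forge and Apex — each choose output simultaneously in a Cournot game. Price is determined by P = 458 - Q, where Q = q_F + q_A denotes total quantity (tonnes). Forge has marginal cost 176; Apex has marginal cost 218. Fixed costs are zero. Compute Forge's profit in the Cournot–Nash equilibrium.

11664

Forge's profit: π_F = (458 - Q)q_F - (176q_F). Setting ∂π_F/∂q_F = 0: 282 - 2q_F - (q_A) = 0.
Apex's first-order condition: 240 - 2q_A - (q_F) = 0.
Best responses: q_F = (282 - q_A)/2, q_A = (240 - q_F)/2.
Substituting one into the other gives q_F = 108 and q_A = 66.
Price P = 458 - 174 = 284.
Forge's profit: (284 - 176)·108 = 11664.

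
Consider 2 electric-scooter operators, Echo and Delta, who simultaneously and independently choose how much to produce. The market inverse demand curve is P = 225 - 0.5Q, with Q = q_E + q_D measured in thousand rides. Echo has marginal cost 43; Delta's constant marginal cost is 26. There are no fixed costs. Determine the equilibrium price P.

98

Echo's profit: π_E = (225 - 0.5Q)q_E - (43q_E). Setting ∂π_E/∂q_E = 0: 182 - q_E - (1/2)(q_D) = 0.
Delta's first-order condition: 199 - q_D - (1/2)(q_E) = 0.
Best responses: q_E = (182 - (1/2)q_D), q_D = (199 - (1/2)q_E).
Substituting one into the other gives q_E = 110 and q_D = 144.
Total output Q = 254, so price P = 225 - (1/2)·254 = 98.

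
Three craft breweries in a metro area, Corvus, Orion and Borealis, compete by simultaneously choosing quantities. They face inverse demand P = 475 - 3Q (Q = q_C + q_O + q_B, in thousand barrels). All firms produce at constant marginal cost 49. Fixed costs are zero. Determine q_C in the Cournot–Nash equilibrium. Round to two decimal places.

35.50

A representative firm's profit is π_i = q_i(475 - 3Q) - 49q_i.
Setting ∂π_i/∂q_i = 0 with rivals' quantities fixed: 426 - 6q_i - 3·Σ_{j≠i} q_j = 0.
With identical firms every q_j equals q_i, so Σ_{j≠i} q_j = 2q_i and 426 = 12q_i, giving q_i = 71/2.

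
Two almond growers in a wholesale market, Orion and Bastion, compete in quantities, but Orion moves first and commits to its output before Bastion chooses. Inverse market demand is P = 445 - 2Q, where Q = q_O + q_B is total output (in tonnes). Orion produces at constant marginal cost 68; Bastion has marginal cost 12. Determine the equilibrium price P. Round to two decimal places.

Solve by backward induction. Given q_O, the follower Bastion maximises π_B = (445 - 2q_O - 2q_B)q_B - 12q_B.
∂π_B/∂q_B = 433 - 2q_O - 4q_B = 0 gives the reaction function q_B = (433 - 2q_O)/4.
The leader anticipates this reaction. Substituting into P = 445 - 2Q gives P = 457/2 - q_O, so π_O = (457/2 - q_O)q_O - 68q_O.
Maximising: ∂π_O/∂q_O = 321/2 - 2q_O = 0, giving q_O = 321/4.
Then q_B = (433 - 2·(321/4))/4 = 545/8.
Total output Q = 1187/8, so price P = 445 - 2·(1187/8) = 593/4.

148.25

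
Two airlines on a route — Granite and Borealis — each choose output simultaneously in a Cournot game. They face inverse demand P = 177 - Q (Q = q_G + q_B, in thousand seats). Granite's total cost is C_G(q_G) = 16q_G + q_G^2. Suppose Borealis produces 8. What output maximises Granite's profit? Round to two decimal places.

With the rival's output fixed at 8, Granite's profit is π_G = (177 - 8 - q_G)q_G - (16q_G + q_G²) = (169 - q_G)q_G - (16q_G + q_G²).
∂π_G/∂q_G = 153 - 4q_G = 0, so q_G = 153/4.

38.25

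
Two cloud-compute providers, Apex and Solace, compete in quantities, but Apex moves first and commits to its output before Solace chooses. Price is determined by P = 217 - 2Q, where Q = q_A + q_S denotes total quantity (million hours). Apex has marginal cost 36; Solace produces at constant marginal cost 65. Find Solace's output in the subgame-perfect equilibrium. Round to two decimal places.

11.75

Solve by backward induction. Given q_A, the follower Solace maximises π_S = (217 - 2q_A - 2q_S)q_S - 65q_S.
∂π_S/∂q_S = 152 - 2q_A - 4q_S = 0 gives the reaction function q_S = (152 - 2q_A)/4.
Apex substitutes q_S(q_A) into its own profit: π_A = q_A(217 - 2q_A - (152 - 2q_A)/2) - 36q_A = (141 - q_A)q_A - 36q_A.
Maximising: ∂π_A/∂q_A = 105 - 2q_A = 0, giving q_A = 105/2.
Then q_S = (152 - 2·(105/2))/4 = 47/4.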